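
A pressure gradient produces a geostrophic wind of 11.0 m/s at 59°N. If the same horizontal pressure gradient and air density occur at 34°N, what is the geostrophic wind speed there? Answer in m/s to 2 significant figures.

17 m/s

With the same pressure gradient and density, V_g ∝ 1/f ∝ 1/sin φ.
V₂ = V₁ · sin φ₁ / sin φ₂ = 11.0 × sin 59° / sin 34°
V₂ = 11.0 × 0.8572/0.5592 = 17 m/s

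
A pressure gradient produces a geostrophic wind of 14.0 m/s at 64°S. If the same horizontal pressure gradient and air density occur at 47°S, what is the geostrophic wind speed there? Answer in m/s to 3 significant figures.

17.2 m/s

With the same pressure gradient and density, V_g ∝ 1/f ∝ 1/sin φ.
V₂ = V₁ · sin φ₁ / sin φ₂ = 14.0 × sin 64° / sin 47°
V₂ = 14.0 × 0.8988/0.7314 = 17.2 m/s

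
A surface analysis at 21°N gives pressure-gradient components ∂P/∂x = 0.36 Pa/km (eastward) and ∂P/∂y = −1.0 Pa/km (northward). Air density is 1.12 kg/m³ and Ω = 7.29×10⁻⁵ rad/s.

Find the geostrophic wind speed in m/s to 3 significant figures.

Coriolis parameter at 21°N:
f = 2Ω sin φ = 2 × 7.29×10⁻⁵ × sin 21° = 5.23×10⁻⁵ s⁻¹
Component geostrophic relations (x east, y north):
u_g = −(1/(fρ)) ∂P/∂y,  v_g = (1/(fρ)) ∂P/∂x
u_g = −(−1.0×10⁻³)/(5.23×10⁻⁵ × 1.12) = 17.1 m/s;  v_g = (0.36×10⁻³)/(5.23×10⁻⁵ × 1.12) = 6.15 m/s
|V_g| = √(u_g² + v_g²) = 18.2 m/s

18.2 m/s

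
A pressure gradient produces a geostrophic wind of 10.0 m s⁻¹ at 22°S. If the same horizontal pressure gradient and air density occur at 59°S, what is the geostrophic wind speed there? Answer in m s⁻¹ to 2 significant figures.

4.4 m s⁻¹

With the same pressure gradient and density, V_g ∝ 1/f ∝ 1/sin φ.
V₂ = V₁ · sin φ₁ / sin φ₂ = 10.0 × sin 22° / sin 59°
V₂ = 10.0 × 0.3746/0.8572 = 4.4 m s⁻¹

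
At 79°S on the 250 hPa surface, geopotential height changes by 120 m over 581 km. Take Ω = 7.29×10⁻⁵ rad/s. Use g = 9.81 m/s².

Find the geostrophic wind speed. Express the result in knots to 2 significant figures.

Coriolis parameter at 79°S:
f = 2Ω sin φ = 2 × 7.29×10⁻⁵ × sin 79° = 1.43×10⁻⁴ s⁻¹
Height gradient: |∂Z/∂n| = 120 m / 581000 m = 2.07×10⁻⁴
On a pressure surface, geostrophic balance gives V_g = (g/f)|∂Z/∂n|:
V_g = 9.81 × 2.07×10⁻⁴ / 1.43×10⁻⁴ = 14.2 m/s
Converting: 14.2 m/s × 1.944 = 28 knots

28 knots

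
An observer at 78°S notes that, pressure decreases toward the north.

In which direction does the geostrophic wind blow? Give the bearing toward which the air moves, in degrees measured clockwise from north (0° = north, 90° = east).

The pressure-gradient force points toward the north (bearing 000°).
Geostrophic balance: in the Southern Hemisphere the Coriolis force deflects motion to the left, so the geostrophic wind blows 90° to the left of the pressure-gradient force (low pressure on the right).
Rotating 000° by 90° counterclockwise gives 270° — the wind blows toward the west.

270°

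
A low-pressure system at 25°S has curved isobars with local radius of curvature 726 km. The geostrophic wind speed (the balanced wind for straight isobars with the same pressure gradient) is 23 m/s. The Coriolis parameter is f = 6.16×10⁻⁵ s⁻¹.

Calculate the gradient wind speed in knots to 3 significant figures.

Around a low, centrifugal force acts outward with Coriolis, so pressure-gradient force balances both:
(1/ρ)|∂P/∂n| = fV + V²/R  →  V² + fR·V − fR·V_g = 0
With fR = 6.16×10⁻⁵ × 726×10³ m = 44.7 m/s:
V = [−fR + √((fR)² + 4 fR V_g)]/2 = [−44.7 + √(44.7² + 4×44.7×23)]/2 = 16.7 m/s
Subgeostrophic (V < V_g = 23 m/s), as expected around a low.
Converting: 16.7 m/s × 1.944 = 32.5 knots

32.5 knots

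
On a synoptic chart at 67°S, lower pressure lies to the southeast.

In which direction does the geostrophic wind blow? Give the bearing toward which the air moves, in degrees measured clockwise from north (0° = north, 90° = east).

The pressure-gradient force points toward the southeast (bearing 135°).
Geostrophic balance: in the Southern Hemisphere the Coriolis force deflects motion to the left, so the geostrophic wind blows 90° to the left of the pressure-gradient force (low pressure on the right).
Rotating 135° by 90° counterclockwise gives 045° — the wind blows toward the northeast.

045°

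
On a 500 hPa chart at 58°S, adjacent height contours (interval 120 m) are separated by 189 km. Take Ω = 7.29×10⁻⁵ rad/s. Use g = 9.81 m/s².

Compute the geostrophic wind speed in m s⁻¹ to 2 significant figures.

50 m s⁻¹

Coriolis parameter at 58°S:
f = 2Ω sin φ = 2 × 7.29×10⁻⁵ × sin 58° = 1.24×10⁻⁴ s⁻¹
Height gradient: |∂Z/∂n| = 120 m / 189000 m = 6.35×10⁻⁴
On a pressure surface, geostrophic balance gives V_g = (g/f)|∂Z/∂n|:
V_g = 9.81 × 6.35×10⁻⁴ / 1.24×10⁻⁴ = 50.4 m/s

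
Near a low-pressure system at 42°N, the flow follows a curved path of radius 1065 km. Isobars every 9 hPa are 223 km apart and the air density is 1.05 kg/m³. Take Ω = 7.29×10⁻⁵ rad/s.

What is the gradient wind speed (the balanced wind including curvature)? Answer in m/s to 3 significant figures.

Coriolis parameter at 42°N:
f = 2Ω sin φ = 2 × 7.29×10⁻⁵ × sin 42° = 9.76×10⁻⁵ s⁻¹
Pressure gradient: |∂P/∂n| = 900 Pa / 223000 m = 4.04×10⁻³ Pa/m
Geostrophic speed: V_g = |∂P/∂n|/(fρ) = 4.04×10⁻³/(9.76×10⁻⁵ × 1.05) = 39.4 m/s
Around a low, centrifugal force acts outward with Coriolis, so pressure-gradient force balances both:
(1/ρ)|∂P/∂n| = fV + V²/R  →  V² + fR·V − fR·V_g = 0
With fR = 9.76×10⁻⁵ × 1065×10³ m = 104 m/s:
V = [−fR + √((fR)² + 4 fR V_g)]/2 = [−104 + √(104² + 4×104×39.4)]/2 = 30.5 m/s
Subgeostrophic (V < V_g = 39.4 m/s), as expected around a low.

30.5 m/s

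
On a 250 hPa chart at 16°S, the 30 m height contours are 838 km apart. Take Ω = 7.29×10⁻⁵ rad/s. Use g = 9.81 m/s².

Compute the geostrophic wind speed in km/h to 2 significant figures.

31 km/h

Coriolis parameter at 16°S:
f = 2Ω sin φ = 2 × 7.29×10⁻⁵ × sin 16° = 4.02×10⁻⁵ s⁻¹
Height gradient: |∂Z/∂n| = 30 m / 838000 m = 3.58×10⁻⁵
On a pressure surface, geostrophic balance gives V_g = (g/f)|∂Z/∂n|:
V_g = 9.81 × 3.58×10⁻⁵ / 4.02×10⁻⁵ = 8.74 m/s
Converting: 8.74 m/s × 3.6 = 31 km/h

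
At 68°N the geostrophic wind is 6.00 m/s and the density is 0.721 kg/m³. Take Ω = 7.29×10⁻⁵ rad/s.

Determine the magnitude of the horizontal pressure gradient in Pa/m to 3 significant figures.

Coriolis parameter at 68°N:
f = 2Ω sin φ = 2 × 7.29×10⁻⁵ × sin 68° = 1.35×10⁻⁴ s⁻¹
Geostrophic balance rearranged: |∂P/∂n| = f ρ V_g
|∂P/∂n| = 1.35×10⁻⁴ × 0.721 × 6.00 = 5.85×10⁻⁴ Pa/m

5.85×10⁻⁴ Pa/m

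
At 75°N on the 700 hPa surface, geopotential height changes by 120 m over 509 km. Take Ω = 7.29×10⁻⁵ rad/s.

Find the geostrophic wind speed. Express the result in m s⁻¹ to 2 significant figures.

Coriolis parameter at 75°N:
f = 2Ω sin φ = 2 × 7.29×10⁻⁵ × sin 75° = 1.41×10⁻⁴ s⁻¹
Height gradient: |∂Z/∂n| = 120 m / 509000 m = 2.36×10⁻⁴
On a pressure surface, geostrophic balance gives V_g = (g/f)|∂Z/∂n|:
V_g = 9.81 × 2.36×10⁻⁴ / 1.41×10⁻⁴ = 16.4 m/s

16 m s⁻¹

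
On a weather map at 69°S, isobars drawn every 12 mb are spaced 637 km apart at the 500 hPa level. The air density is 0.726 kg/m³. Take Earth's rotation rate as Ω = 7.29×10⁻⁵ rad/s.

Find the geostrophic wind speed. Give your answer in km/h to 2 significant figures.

Coriolis parameter at 69°S:
f = 2Ω sin φ = 2 × 7.29×10⁻⁵ × sin 69° = 1.36×10⁻⁴ s⁻¹
Pressure gradient: |∂P/∂n| = 1200 Pa / 637000 m = 1.88×10⁻³ Pa/m
Geostrophic balance (pressure-gradient force = Coriolis force):
V_g = (1/(fρ)) |∂P/∂n| = 1.88×10⁻³ / (1.36×10⁻⁴ × 0.726) = 19.1 m/s
Converting: 19.1 m/s × 3.6 = 69 km/h

69 km/h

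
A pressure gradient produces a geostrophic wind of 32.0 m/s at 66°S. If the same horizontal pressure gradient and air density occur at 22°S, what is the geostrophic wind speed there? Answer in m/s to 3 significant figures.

78.0 m/s

With the same pressure gradient and density, V_g ∝ 1/f ∝ 1/sin φ.
V₂ = V₁ · sin φ₁ / sin φ₂ = 32.0 × sin 66° / sin 22°
V₂ = 32.0 × 0.9135/0.3746 = 78.0 m/s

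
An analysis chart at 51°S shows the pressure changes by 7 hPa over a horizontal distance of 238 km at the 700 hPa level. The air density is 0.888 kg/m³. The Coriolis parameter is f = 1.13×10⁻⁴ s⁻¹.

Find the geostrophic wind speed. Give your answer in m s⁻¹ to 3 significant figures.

Pressure gradient: |∂P/∂n| = 700 Pa / 238000 m = 2.94×10⁻³ Pa/m
Geostrophic balance (pressure-gradient force = Coriolis force):
V_g = (1/(fρ)) |∂P/∂n| = 2.94×10⁻³ / (1.13×10⁻⁴ × 0.888) = 29.3 m/s

29.3 m s⁻¹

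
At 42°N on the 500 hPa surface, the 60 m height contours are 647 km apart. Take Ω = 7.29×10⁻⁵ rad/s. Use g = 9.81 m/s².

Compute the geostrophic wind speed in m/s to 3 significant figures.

Coriolis parameter at 42°N:
f = 2Ω sin φ = 2 × 7.29×10⁻⁵ × sin 42° = 9.76×10⁻⁵ s⁻¹
Height gradient: |∂Z/∂n| = 60 m / 647000 m = 9.27×10⁻⁵
On a pressure surface, geostrophic balance gives V_g = (g/f)|∂Z/∂n|:
V_g = 9.81 × 9.27×10⁻⁵ / 9.76×10⁻⁵ = 9.32 m/s

9.32 m/s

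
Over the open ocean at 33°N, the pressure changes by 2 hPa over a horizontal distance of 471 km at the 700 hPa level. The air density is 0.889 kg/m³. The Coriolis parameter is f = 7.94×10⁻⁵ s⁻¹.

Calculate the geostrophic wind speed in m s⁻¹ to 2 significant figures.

Pressure gradient: |∂P/∂n| = 200 Pa / 471000 m = 4.25×10⁻⁴ Pa/m
Geostrophic balance (pressure-gradient force = Coriolis force):
V_g = (1/(fρ)) |∂P/∂n| = 4.25×10⁻⁴ / (7.94×10⁻⁵ × 0.889) = 6.02 m/s

6.0 m s⁻¹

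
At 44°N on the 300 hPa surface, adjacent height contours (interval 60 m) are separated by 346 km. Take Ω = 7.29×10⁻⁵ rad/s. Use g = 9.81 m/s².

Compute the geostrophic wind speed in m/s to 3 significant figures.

Coriolis parameter at 44°N:
f = 2Ω sin φ = 2 × 7.29×10⁻⁵ × sin 44° = 1.01×10⁻⁴ s⁻¹
Height gradient: |∂Z/∂n| = 60 m / 346000 m = 1.73×10⁻⁴
On a pressure surface, geostrophic balance gives V_g = (g/f)|∂Z/∂n|:
V_g = 9.81 × 1.73×10⁻⁴ / 1.01×10⁻⁴ = 16.8 m/s

16.8 m/s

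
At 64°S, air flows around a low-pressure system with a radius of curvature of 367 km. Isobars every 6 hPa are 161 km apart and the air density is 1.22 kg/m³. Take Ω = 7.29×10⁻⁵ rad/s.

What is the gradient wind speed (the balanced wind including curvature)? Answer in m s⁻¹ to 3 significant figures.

Coriolis parameter at 64°S:
f = 2Ω sin φ = 2 × 7.29×10⁻⁵ × sin 64° = 1.31×10⁻⁴ s⁻¹
Pressure gradient: |∂P/∂n| = 600 Pa / 161000 m = 3.73×10⁻³ Pa/m
Geostrophic speed: V_g = |∂P/∂n|/(fρ) = 3.73×10⁻³/(1.31×10⁻⁴ × 1.22) = 23.3 m/s
Around a low, centrifugal force acts outward with Coriolis, so pressure-gradient force balances both:
(1/ρ)|∂P/∂n| = fV + V²/R  →  V² + fR·V − fR·V_g = 0
With fR = 1.31×10⁻⁴ × 367×10³ m = 48.1 m/s:
V = [−fR + √((fR)² + 4 fR V_g)]/2 = [−48.1 + √(48.1² + 4×48.1×23.3)]/2 = 17.2 m/s
Subgeostrophic (V < V_g = 23.3 m/s), as expected around a low.

17.2 m s⁻¹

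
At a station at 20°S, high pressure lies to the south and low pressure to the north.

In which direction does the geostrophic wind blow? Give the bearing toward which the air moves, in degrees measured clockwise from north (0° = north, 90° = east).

The pressure-gradient force points toward the north (bearing 000°).
Geostrophic balance: in the Southern Hemisphere the Coriolis force deflects motion to the left, so the geostrophic wind blows 90° to the left of the pressure-gradient force (low pressure on the right).
Rotating 000° by 90° counterclockwise gives 270° — the wind blows toward the west.

270°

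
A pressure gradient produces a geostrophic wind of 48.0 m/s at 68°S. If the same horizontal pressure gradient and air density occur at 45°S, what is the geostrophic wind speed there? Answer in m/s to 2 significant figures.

63 m/s

With the same pressure gradient and density, V_g ∝ 1/f ∝ 1/sin φ.
V₂ = V₁ · sin φ₁ / sin φ₂ = 48.0 × sin 68° / sin 45°
V₂ = 48.0 × 0.9272/0.7071 = 63 m/s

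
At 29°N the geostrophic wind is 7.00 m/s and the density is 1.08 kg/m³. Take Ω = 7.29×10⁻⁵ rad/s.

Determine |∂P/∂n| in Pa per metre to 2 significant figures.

Coriolis parameter at 29°N:
f = 2Ω sin φ = 2 × 7.29×10⁻⁵ × sin 29° = 7.07×10⁻⁵ s⁻¹
Geostrophic balance rearranged: |∂P/∂n| = f ρ V_g
|∂P/∂n| = 7.07×10⁻⁵ × 1.08 × 7.00 = 5.34×10⁻⁴ Pa/m

5.3×10⁻⁴ Pa/m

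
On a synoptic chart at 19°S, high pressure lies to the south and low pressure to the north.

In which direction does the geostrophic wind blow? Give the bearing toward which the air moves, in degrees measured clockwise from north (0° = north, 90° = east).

The pressure-gradient force points toward the north (bearing 000°).
Geostrophic balance: in the Southern Hemisphere the Coriolis force deflects motion to the left, so the geostrophic wind blows 90° to the left of the pressure-gradient force (low pressure on the right).
Rotating 000° by 90° counterclockwise gives 270° — the wind blows toward the west.

270°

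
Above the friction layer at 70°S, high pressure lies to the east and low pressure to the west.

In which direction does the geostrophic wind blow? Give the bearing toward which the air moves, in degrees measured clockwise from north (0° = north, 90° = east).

The pressure-gradient force points toward the west (bearing 270°).
Geostrophic balance: in the Southern Hemisphere the Coriolis force deflects motion to the left, so the geostrophic wind blows 90° to the left of the pressure-gradient force (low pressure on the right).
Rotating 270° by 90° counterclockwise gives 180° — the wind blows toward the south.

180°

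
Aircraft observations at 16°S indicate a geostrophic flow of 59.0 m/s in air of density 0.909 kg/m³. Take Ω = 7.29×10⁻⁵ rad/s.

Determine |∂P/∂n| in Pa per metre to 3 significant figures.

2.16×10⁻³ Pa/m

Coriolis parameter at 16°S:
f = 2Ω sin φ = 2 × 7.29×10⁻⁵ × sin 16° = 4.02×10⁻⁵ s⁻¹
Geostrophic balance rearranged: |∂P/∂n| = f ρ V_g
|∂P/∂n| = 4.02×10⁻⁵ × 0.909 × 59.0 = 2.16×10⁻³ Pa/m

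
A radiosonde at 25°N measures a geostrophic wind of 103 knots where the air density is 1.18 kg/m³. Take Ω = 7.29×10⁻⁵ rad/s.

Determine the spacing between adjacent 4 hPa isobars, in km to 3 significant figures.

Coriolis parameter at 25°N:
f = 2Ω sin φ = 2 × 7.29×10⁻⁵ × sin 25° = 6.16×10⁻⁵ s⁻¹
Wind speed in SI: 103 knots = 53.0 m/s
Geostrophic balance rearranged: |∂P/∂n| = f ρ V_g
|∂P/∂n| = 6.16×10⁻⁵ × 1.18 × 53.0 = 3.85×10⁻³ Pa/m
Isobar spacing: Δn = ΔP/|∂P/∂n| = 400 Pa / 3.85×10⁻³ Pa/m = 103824 m ≈ 104 km

104 km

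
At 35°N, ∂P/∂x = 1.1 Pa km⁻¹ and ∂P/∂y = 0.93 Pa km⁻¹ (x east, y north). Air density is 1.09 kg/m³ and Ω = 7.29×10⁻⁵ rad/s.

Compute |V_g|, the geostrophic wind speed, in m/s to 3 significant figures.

15.8 m/s

Coriolis parameter at 35°N:
f = 2Ω sin φ = 2 × 7.29×10⁻⁵ × sin 35° = 8.36×10⁻⁵ s⁻¹
Component geostrophic relations (x east, y north):
u_g = −(1/(fρ)) ∂P/∂y,  v_g = (1/(fρ)) ∂P/∂x
u_g = −(0.93×10⁻³)/(8.36×10⁻⁵ × 1.09) = −10.2 m/s;  v_g = (1.1×10⁻³)/(8.36×10⁻⁵ × 1.09) = 12.1 m/s
|V_g| = √(u_g² + v_g²) = 15.8 m/s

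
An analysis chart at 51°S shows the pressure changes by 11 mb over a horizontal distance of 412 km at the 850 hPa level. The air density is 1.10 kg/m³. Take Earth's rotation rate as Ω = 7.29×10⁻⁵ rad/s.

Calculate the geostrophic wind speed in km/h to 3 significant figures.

Coriolis parameter at 51°S:
f = 2Ω sin φ = 2 × 7.29×10⁻⁵ × sin 51° = 1.13×10⁻⁴ s⁻¹
Pressure gradient: |∂P/∂n| = 1100 Pa / 412000 m = 2.67×10⁻³ Pa/m
Geostrophic balance (pressure-gradient force = Coriolis force):
V_g = (1/(fρ)) |∂P/∂n| = 2.67×10⁻³ / (1.13×10⁻⁴ × 1.10) = 21.4 m/s
Converting: 21.4 m/s × 3.6 = 77.1 km/h

77.1 km/h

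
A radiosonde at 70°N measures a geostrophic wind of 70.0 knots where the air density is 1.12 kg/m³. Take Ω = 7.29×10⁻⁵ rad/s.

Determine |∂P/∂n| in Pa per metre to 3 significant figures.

Coriolis parameter at 70°N:
f = 2Ω sin φ = 2 × 7.29×10⁻⁵ × sin 70° = 1.37×10⁻⁴ s⁻¹
Wind speed in SI: 70.0 knots = 36.0 m/s
Geostrophic balance rearranged: |∂P/∂n| = f ρ V_g
|∂P/∂n| = 1.37×10⁻⁴ × 1.12 × 36.0 = 5.53×10⁻³ Pa/m

5.53×10⁻³ Pa/m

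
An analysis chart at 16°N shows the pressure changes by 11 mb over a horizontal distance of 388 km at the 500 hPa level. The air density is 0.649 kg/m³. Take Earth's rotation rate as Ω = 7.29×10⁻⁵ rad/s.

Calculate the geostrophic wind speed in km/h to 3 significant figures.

391 km/h

Coriolis parameter at 16°N:
f = 2Ω sin φ = 2 × 7.29×10⁻⁵ × sin 16° = 4.02×10⁻⁵ s⁻¹
Pressure gradient: |∂P/∂n| = 1100 Pa / 388000 m = 2.84×10⁻³ Pa/m
Geostrophic balance (pressure-gradient force = Coriolis force):
V_g = (1/(fρ)) |∂P/∂n| = 2.84×10⁻³ / (4.02×10⁻⁵ × 0.649) = 109 m/s
Converting: 109 m/s × 3.6 = 391 km/h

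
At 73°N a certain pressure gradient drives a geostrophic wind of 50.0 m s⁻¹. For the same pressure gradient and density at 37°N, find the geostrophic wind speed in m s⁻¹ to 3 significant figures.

79.5 m s⁻¹

With the same pressure gradient and density, V_g ∝ 1/f ∝ 1/sin φ.
V₂ = V₁ · sin φ₁ / sin φ₂ = 50.0 × sin 73° / sin 37°
V₂ = 50.0 × 0.9563/0.6018 = 79.5 m s⁻¹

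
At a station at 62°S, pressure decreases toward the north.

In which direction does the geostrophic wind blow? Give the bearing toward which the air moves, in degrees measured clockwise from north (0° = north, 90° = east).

270°

The pressure-gradient force points toward the north (bearing 000°).
Geostrophic balance: in the Southern Hemisphere the Coriolis force deflects motion to the left, so the geostrophic wind blows 90° to the left of the pressure-gradient force (low pressure on the right).
Rotating 000° by 90° counterclockwise gives 270° — the wind blows toward the west.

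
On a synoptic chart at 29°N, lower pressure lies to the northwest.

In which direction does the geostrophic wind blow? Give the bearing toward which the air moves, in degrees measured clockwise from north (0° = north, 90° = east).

045°

The pressure-gradient force points toward the northwest (bearing 315°).
Geostrophic balance: in the Northern Hemisphere the Coriolis force deflects motion to the right, so the geostrophic wind blows 90° to the right of the pressure-gradient force (low pressure on the left).
Rotating 315° by 90° clockwise gives 045° — the wind blows toward the northeast.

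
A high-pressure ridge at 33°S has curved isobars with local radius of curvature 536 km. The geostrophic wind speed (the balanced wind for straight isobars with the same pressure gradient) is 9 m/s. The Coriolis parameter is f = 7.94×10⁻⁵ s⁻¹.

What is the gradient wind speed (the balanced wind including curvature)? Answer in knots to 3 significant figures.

25.1 knots

Around a high, pressure-gradient force acts outward with centrifugal, so Coriolis balances both:
fV = (1/ρ)|∂P/∂n| + V²/R  →  V² − fR·V + fR·V_g = 0
With fR = 7.94×10⁻⁵ × 536×10³ m = 42.6 m/s:
V = [fR − √((fR)² − 4 fR V_g)]/2 = [42.6 − √(42.6² − 4×42.6×9)]/2 = 12.9 m/s
Supergeostrophic (V > V_g = 9 m/s), as expected around a high.
Converting: 12.9 m/s × 1.944 = 25.1 knots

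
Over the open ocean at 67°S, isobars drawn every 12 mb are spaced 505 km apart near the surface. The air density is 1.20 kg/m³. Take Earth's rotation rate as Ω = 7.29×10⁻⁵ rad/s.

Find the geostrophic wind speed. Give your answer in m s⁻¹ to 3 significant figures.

Coriolis parameter at 67°S:
f = 2Ω sin φ = 2 × 7.29×10⁻⁵ × sin 67° = 1.34×10⁻⁴ s⁻¹
Pressure gradient: |∂P/∂n| = 1200 Pa / 505000 m = 2.38×10⁻³ Pa/m
Geostrophic balance (pressure-gradient force = Coriolis force):
V_g = (1/(fρ)) |∂P/∂n| = 2.38×10⁻³ / (1.34×10⁻⁴ × 1.20) = 14.8 m/s

14.8 m s⁻¹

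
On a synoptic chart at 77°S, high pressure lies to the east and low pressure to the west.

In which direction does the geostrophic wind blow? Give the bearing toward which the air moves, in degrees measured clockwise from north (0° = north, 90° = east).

180°

The pressure-gradient force points toward the west (bearing 270°).
Geostrophic balance: in the Southern Hemisphere the Coriolis force deflects motion to the left, so the geostrophic wind blows 90° to the left of the pressure-gradient force (low pressure on the right).
Rotating 270° by 90° counterclockwise gives 180° — the wind blows toward the south.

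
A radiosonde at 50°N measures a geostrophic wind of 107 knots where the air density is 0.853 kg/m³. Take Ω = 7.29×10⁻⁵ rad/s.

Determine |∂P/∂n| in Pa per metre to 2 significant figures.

Coriolis parameter at 50°N:
f = 2Ω sin φ = 2 × 7.29×10⁻⁵ × sin 50° = 1.12×10⁻⁴ s⁻¹
Wind speed in SI: 107 knots = 55.0 m/s
Geostrophic balance rearranged: |∂P/∂n| = f ρ V_g
|∂P/∂n| = 1.12×10⁻⁴ × 0.853 × 55.0 = 5.24×10⁻³ Pa/m

5.2×10⁻³ Pa/m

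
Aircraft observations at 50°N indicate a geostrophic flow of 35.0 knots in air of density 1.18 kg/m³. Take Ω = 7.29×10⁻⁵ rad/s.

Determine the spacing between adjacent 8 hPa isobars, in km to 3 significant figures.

Coriolis parameter at 50°N:
f = 2Ω sin φ = 2 × 7.29×10⁻⁵ × sin 50° = 1.12×10⁻⁴ s⁻¹
Wind speed in SI: 35.0 knots = 18.0 m/s
Geostrophic balance rearranged: |∂P/∂n| = f ρ V_g
|∂P/∂n| = 1.12×10⁻⁴ × 1.18 × 18.0 = 2.37×10⁻³ Pa/m
Isobar spacing: Δn = ΔP/|∂P/∂n| = 800 Pa / 2.37×10⁻³ Pa/m = 337125 m ≈ 337 km

337 km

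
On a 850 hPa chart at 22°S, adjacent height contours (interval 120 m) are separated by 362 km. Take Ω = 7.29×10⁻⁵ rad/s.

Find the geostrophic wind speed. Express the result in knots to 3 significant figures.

116 knots

Coriolis parameter at 22°S:
f = 2Ω sin φ = 2 × 7.29×10⁻⁵ × sin 22° = 5.46×10⁻⁵ s⁻¹
Height gradient: |∂Z/∂n| = 120 m / 362000 m = 3.31×10⁻⁴
On a pressure surface, geostrophic balance gives V_g = (g/f)|∂Z/∂n|:
V_g = 9.81 × 3.31×10⁻⁴ / 5.46×10⁻⁵ = 59.5 m/s
Converting: 59.5 m/s × 1.944 = 116 knots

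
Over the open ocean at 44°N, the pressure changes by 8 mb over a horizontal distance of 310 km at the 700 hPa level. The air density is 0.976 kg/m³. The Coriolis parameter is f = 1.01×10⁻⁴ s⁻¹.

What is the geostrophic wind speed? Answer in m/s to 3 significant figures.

Pressure gradient: |∂P/∂n| = 800 Pa / 310000 m = 2.58×10⁻³ Pa/m
Geostrophic balance (pressure-gradient force = Coriolis force):
V_g = (1/(fρ)) |∂P/∂n| = 2.58×10⁻³ / (1.01×10⁻⁴ × 0.976) = 26.2 m/s

26.2 m/s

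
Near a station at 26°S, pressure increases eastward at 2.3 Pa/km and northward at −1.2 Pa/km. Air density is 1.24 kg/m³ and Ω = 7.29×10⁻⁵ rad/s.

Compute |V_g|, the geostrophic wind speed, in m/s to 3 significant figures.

Coriolis parameter at 26°S:
f = 2Ω sin φ = 2 × 7.29×10⁻⁵ × sin 26° = 6.39×10⁻⁵ s⁻¹
In the Southern Hemisphere f is negative: f = −6.39×10⁻⁵ s⁻¹.
Component geostrophic relations (x east, y north):
u_g = −(1/(fρ)) ∂P/∂y,  v_g = (1/(fρ)) ∂P/∂x
u_g = −(−1.2×10⁻³)/(−6.39×10⁻⁵ × 1.24) = −15.1 m/s;  v_g = (2.3×10⁻³)/(−6.39×10⁻⁵ × 1.24) = −29.0 m/s
|V_g| = √(u_g² + v_g²) = 32.7 m/s

32.7 m/s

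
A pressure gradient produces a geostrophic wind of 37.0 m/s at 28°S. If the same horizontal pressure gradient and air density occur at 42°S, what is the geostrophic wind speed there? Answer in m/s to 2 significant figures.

With the same pressure gradient and density, V_g ∝ 1/f ∝ 1/sin φ.
V₂ = V₁ · sin φ₁ / sin φ₂ = 37.0 × sin 28° / sin 42°
V₂ = 37.0 × 0.4695/0.6691 = 26 m/s

26 m/s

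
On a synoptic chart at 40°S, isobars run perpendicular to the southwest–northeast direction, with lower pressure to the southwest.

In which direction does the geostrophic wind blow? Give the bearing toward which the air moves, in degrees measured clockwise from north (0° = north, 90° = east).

135°

The pressure-gradient force points toward the southwest (bearing 225°).
Geostrophic balance: in the Southern Hemisphere the Coriolis force deflects motion to the left, so the geostrophic wind blows 90° to the left of the pressure-gradient force (low pressure on the right).
Rotating 225° by 90° counterclockwise gives 135° — the wind blows toward the southeast.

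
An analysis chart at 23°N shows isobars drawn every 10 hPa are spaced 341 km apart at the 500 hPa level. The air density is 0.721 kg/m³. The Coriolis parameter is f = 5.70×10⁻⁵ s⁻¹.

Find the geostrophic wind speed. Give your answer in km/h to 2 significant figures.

260 km/h

Pressure gradient: |∂P/∂n| = 1000 Pa / 341000 m = 2.93×10⁻³ Pa/m
Geostrophic balance (pressure-gradient force = Coriolis force):
V_g = (1/(fρ)) |∂P/∂n| = 2.93×10⁻³ / (5.70×10⁻⁵ × 0.721) = 71.4 m/s
Converting: 71.4 m/s × 3.6 = 260 km/h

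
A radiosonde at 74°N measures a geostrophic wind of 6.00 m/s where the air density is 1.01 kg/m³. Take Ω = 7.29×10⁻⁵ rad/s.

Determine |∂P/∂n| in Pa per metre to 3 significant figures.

8.49×10⁻⁴ Pa/m

Coriolis parameter at 74°N:
f = 2Ω sin φ = 2 × 7.29×10⁻⁵ × sin 74° = 1.40×10⁻⁴ s⁻¹
Geostrophic balance rearranged: |∂P/∂n| = f ρ V_g
|∂P/∂n| = 1.40×10⁻⁴ × 1.01 × 6.00 = 8.49×10⁻⁴ Pa/m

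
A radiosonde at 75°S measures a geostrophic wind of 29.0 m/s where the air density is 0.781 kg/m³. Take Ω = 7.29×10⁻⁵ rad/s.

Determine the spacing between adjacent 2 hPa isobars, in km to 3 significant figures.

Coriolis parameter at 75°S:
f = 2Ω sin φ = 2 × 7.29×10⁻⁵ × sin 75° = 1.41×10⁻⁴ s⁻¹
Geostrophic balance rearranged: |∂P/∂n| = f ρ V_g
|∂P/∂n| = 1.41×10⁻⁴ × 0.781 × 29.0 = 3.19×10⁻³ Pa/m
Isobar spacing: Δn = ΔP/|∂P/∂n| = 200 Pa / 3.19×10⁻³ Pa/m = 62702 m ≈ 62.7 km

62.7 km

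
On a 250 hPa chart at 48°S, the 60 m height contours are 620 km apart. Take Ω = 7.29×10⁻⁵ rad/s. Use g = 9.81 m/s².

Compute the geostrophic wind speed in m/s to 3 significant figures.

Coriolis parameter at 48°S:
f = 2Ω sin φ = 2 × 7.29×10⁻⁵ × sin 48° = 1.08×10⁻⁴ s⁻¹
Height gradient: |∂Z/∂n| = 60 m / 620000 m = 9.68×10⁻⁵
On a pressure surface, geostrophic balance gives V_g = (g/f)|∂Z/∂n|:
V_g = 9.81 × 9.68×10⁻⁵ / 1.08×10⁻⁴ = 8.76 m/s

8.76 m/s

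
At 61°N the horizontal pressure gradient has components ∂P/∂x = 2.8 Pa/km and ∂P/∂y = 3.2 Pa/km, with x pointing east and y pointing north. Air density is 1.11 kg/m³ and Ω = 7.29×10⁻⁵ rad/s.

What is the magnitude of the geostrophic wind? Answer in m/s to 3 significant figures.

30.0 m/s

Coriolis parameter at 61°N:
f = 2Ω sin φ = 2 × 7.29×10⁻⁵ × sin 61° = 1.28×10⁻⁴ s⁻¹
Component geostrophic relations (x east, y north):
u_g = −(1/(fρ)) ∂P/∂y,  v_g = (1/(fρ)) ∂P/∂x
u_g = −(3.2×10⁻³)/(1.28×10⁻⁴ × 1.11) = −22.6 m/s;  v_g = (2.8×10⁻³)/(1.28×10⁻⁴ × 1.11) = 19.8 m/s
|V_g| = √(u_g² + v_g²) = 30.0 m/s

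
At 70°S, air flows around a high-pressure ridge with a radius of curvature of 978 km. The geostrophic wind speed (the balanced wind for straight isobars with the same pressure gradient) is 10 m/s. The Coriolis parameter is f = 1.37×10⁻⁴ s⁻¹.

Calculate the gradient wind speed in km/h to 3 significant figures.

Around a high, pressure-gradient force acts outward with centrifugal, so Coriolis balances both:
fV = (1/ρ)|∂P/∂n| + V²/R  →  V² − fR·V + fR·V_g = 0
With fR = 1.37×10⁻⁴ × 978×10³ m = 134 m/s:
V = [fR − √((fR)² − 4 fR V_g)]/2 = [134 − √(134² − 4×134×10)]/2 = 10.9 m/s
Supergeostrophic (V > V_g = 10 m/s), as expected around a high.
Converting: 10.9 m/s × 3.6 = 39.2 km/h

39.2 km/h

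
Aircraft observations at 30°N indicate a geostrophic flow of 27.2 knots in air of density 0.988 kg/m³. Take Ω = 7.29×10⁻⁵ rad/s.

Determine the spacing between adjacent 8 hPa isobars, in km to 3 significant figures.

Coriolis parameter at 30°N:
f = 2Ω sin φ = 2 × 7.29×10⁻⁵ × sin 30° = 7.29×10⁻⁵ s⁻¹
Wind speed in SI: 27.2 knots = 14.0 m/s
Geostrophic balance rearranged: |∂P/∂n| = f ρ V_g
|∂P/∂n| = 7.29×10⁻⁵ × 0.988 × 14.0 = 1.01×10⁻³ Pa/m
Isobar spacing: Δn = ΔP/|∂P/∂n| = 800 Pa / 1.01×10⁻³ Pa/m = 793777 m ≈ 794 km

794 km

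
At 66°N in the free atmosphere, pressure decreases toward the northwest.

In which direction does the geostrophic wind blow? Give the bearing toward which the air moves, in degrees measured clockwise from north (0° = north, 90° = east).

The pressure-gradient force points toward the northwest (bearing 315°).
Geostrophic balance: in the Northern Hemisphere the Coriolis force deflects motion to the right, so the geostrophic wind blows 90° to the right of the pressure-gradient force (low pressure on the left).
Rotating 315° by 90° clockwise gives 045° — the wind blows toward the northeast.

045°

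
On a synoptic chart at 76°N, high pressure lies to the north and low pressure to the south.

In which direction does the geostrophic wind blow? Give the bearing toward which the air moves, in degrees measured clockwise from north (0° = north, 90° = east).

270°

The pressure-gradient force points toward the south (bearing 180°).
Geostrophic balance: in the Northern Hemisphere the Coriolis force deflects motion to the right, so the geostrophic wind blows 90° to the right of the pressure-gradient force (low pressure on the left).
Rotating 180° by 90° clockwise gives 270° — the wind blows toward the west.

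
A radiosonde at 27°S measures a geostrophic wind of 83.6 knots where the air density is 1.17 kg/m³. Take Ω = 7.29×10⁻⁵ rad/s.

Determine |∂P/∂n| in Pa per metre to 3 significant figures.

Coriolis parameter at 27°S:
f = 2Ω sin φ = 2 × 7.29×10⁻⁵ × sin 27° = 6.62×10⁻⁵ s⁻¹
Wind speed in SI: 83.6 knots = 43.0 m/s
Geostrophic balance rearranged: |∂P/∂n| = f ρ V_g
|∂P/∂n| = 6.62×10⁻⁵ × 1.17 × 43.0 = 3.33×10⁻³ Pa/m

3.33×10⁻³ Pa/m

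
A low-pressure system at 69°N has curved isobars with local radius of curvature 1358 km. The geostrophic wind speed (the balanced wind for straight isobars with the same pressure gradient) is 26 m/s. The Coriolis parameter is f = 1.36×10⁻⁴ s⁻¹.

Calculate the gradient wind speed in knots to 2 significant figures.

Around a low, centrifugal force acts outward with Coriolis, so pressure-gradient force balances both:
(1/ρ)|∂P/∂n| = fV + V²/R  →  V² + fR·V − fR·V_g = 0
With fR = 1.36×10⁻⁴ × 1358×10³ m = 185 m/s:
V = [−fR + √((fR)² + 4 fR V_g)]/2 = [−185 + √(185² + 4×185×26)]/2 = 23.1 m/s
Subgeostrophic (V < V_g = 26 m/s), as expected around a low.
Converting: 23.1 m/s × 1.944 = 45 knots

45 knots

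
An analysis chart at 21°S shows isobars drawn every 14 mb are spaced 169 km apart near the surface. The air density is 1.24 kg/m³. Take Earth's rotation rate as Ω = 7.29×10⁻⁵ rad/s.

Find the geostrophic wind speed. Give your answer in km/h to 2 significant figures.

Coriolis parameter at 21°S:
f = 2Ω sin φ = 2 × 7.29×10⁻⁵ × sin 21° = 5.23×10⁻⁵ s⁻¹
Pressure gradient: |∂P/∂n| = 1400 Pa / 169000 m = 8.28×10⁻³ Pa/m
Geostrophic balance (pressure-gradient force = Coriolis force):
V_g = (1/(fρ)) |∂P/∂n| = 8.28×10⁻³ / (5.23×10⁻⁵ × 1.24) = 128 m/s
Converting: 128 m/s × 3.6 = 460 km/h

460 km/h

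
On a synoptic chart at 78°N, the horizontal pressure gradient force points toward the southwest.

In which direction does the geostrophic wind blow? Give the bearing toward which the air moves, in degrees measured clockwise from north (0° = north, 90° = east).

The pressure-gradient force points toward the southwest (bearing 225°).
Geostrophic balance: in the Northern Hemisphere the Coriolis force deflects motion to the right, so the geostrophic wind blows 90° to the right of the pressure-gradient force (low pressure on the left).
Rotating 225° by 90° clockwise gives 315° — the wind blows toward the northwest.

315°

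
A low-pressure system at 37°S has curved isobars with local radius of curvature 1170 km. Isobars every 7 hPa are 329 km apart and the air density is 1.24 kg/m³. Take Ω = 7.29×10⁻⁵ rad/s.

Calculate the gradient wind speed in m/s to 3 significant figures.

Coriolis parameter at 37°S:
f = 2Ω sin φ = 2 × 7.29×10⁻⁵ × sin 37° = 8.77×10⁻⁵ s⁻¹
Pressure gradient: |∂P/∂n| = 700 Pa / 329000 m = 2.13×10⁻³ Pa/m
Geostrophic speed: V_g = |∂P/∂n|/(fρ) = 2.13×10⁻³/(8.77×10⁻⁵ × 1.24) = 19.6 m/s
Around a low, centrifugal force acts outward with Coriolis, so pressure-gradient force balances both:
(1/ρ)|∂P/∂n| = fV + V²/R  →  V² + fR·V − fR·V_g = 0
With fR = 8.77×10⁻⁵ × 1170×10³ m = 103 m/s:
V = [−fR + √((fR)² + 4 fR V_g)]/2 = [−103 + √(103² + 4×103×19.6)]/2 = 16.8 m/s
Subgeostrophic (V < V_g = 19.6 m/s), as expected around a low.

16.8 m/s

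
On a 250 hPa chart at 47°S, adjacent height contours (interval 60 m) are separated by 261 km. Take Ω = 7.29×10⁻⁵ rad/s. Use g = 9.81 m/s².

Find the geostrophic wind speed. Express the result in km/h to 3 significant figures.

Coriolis parameter at 47°S:
f = 2Ω sin φ = 2 × 7.29×10⁻⁵ × sin 47° = 1.07×10⁻⁴ s⁻¹
Height gradient: |∂Z/∂n| = 60 m / 261000 m = 2.30×10⁻⁴
On a pressure surface, geostrophic balance gives V_g = (g/f)|∂Z/∂n|:
V_g = 9.81 × 2.30×10⁻⁴ / 1.07×10⁻⁴ = 21.1 m/s
Converting: 21.1 m/s × 3.6 = 76.1 km/h

76.1 km/h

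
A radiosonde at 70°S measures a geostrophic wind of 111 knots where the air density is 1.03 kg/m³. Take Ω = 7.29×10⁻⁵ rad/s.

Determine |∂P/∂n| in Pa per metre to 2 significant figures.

Coriolis parameter at 70°S:
f = 2Ω sin φ = 2 × 7.29×10⁻⁵ × sin 70° = 1.37×10⁻⁴ s⁻¹
Wind speed in SI: 111 knots = 57.1 m/s
Geostrophic balance rearranged: |∂P/∂n| = f ρ V_g
|∂P/∂n| = 1.37×10⁻⁴ × 1.03 × 57.1 = 8.06×10⁻³ Pa/m

8.1×10⁻³ Pa/m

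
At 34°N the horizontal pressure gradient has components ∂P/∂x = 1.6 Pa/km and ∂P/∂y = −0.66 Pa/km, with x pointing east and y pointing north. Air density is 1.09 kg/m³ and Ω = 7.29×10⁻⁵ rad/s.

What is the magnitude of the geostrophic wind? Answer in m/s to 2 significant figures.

19 m/s

Coriolis parameter at 34°N:
f = 2Ω sin φ = 2 × 7.29×10⁻⁵ × sin 34° = 8.15×10⁻⁵ s⁻¹
Component geostrophic relations (x east, y north):
u_g = −(1/(fρ)) ∂P/∂y,  v_g = (1/(fρ)) ∂P/∂x
u_g = −(−0.66×10⁻³)/(8.15×10⁻⁵ × 1.09) = 7.43 m/s;  v_g = (1.6×10⁻³)/(8.15×10⁻⁵ × 1.09) = 18.0 m/s
|V_g| = √(u_g² + v_g²) = 19.5 m/s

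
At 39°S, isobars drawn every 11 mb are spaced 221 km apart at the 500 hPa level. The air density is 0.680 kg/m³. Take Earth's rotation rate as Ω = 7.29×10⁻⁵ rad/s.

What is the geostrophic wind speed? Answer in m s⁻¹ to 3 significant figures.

79.8 m s⁻¹

Coriolis parameter at 39°S:
f = 2Ω sin φ = 2 × 7.29×10⁻⁵ × sin 39° = 9.18×10⁻⁵ s⁻¹
Pressure gradient: |∂P/∂n| = 1100 Pa / 221000 m = 4.98×10⁻³ Pa/m
Geostrophic balance (pressure-gradient force = Coriolis force):
V_g = (1/(fρ)) |∂P/∂n| = 4.98×10⁻³ / (9.18×10⁻⁵ × 0.680) = 79.8 m/s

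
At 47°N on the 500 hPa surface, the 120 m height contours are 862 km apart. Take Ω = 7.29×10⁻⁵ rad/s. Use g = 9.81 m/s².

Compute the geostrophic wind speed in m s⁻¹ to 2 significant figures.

Coriolis parameter at 47°N:
f = 2Ω sin φ = 2 × 7.29×10⁻⁵ × sin 47° = 1.07×10⁻⁴ s⁻¹
Height gradient: |∂Z/∂n| = 120 m / 862000 m = 1.39×10⁻⁴
On a pressure surface, geostrophic balance gives V_g = (g/f)|∂Z/∂n|:
V_g = 9.81 × 1.39×10⁻⁴ / 1.07×10⁻⁴ = 12.8 m/s

13 m s⁻¹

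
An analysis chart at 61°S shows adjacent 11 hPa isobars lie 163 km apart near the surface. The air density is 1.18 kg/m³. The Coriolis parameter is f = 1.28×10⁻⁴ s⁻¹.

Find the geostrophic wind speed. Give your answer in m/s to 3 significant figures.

Pressure gradient: |∂P/∂n| = 1100 Pa / 163000 m = 6.75×10⁻³ Pa/m
Geostrophic balance (pressure-gradient force = Coriolis force):
V_g = (1/(fρ)) |∂P/∂n| = 6.75×10⁻³ / (1.28×10⁻⁴ × 1.18) = 44.7 m/s

44.7 m/s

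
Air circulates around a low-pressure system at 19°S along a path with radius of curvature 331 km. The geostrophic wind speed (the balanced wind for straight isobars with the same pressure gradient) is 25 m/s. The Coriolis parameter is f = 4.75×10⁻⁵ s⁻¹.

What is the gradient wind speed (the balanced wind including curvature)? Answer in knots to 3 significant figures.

Around a low, centrifugal force acts outward with Coriolis, so pressure-gradient force balances both:
(1/ρ)|∂P/∂n| = fV + V²/R  →  V² + fR·V − fR·V_g = 0
With fR = 4.75×10⁻⁵ × 331×10³ m = 15.7 m/s:
V = [−fR + √((fR)² + 4 fR V_g)]/2 = [−15.7 + √(15.7² + 4×15.7×25)]/2 = 13.5 m/s
Subgeostrophic (V < V_g = 25 m/s), as expected around a low.
Converting: 13.5 m/s × 1.944 = 26.2 knots

26.2 knots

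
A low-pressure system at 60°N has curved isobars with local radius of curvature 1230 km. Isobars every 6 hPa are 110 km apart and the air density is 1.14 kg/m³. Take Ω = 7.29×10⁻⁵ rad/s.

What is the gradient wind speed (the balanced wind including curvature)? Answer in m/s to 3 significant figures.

Coriolis parameter at 60°N:
f = 2Ω sin φ = 2 × 7.29×10⁻⁵ × sin 60° = 1.26×10⁻⁴ s⁻¹
Pressure gradient: |∂P/∂n| = 600 Pa / 110000 m = 5.45×10⁻³ Pa/m
Geostrophic speed: V_g = |∂P/∂n|/(fρ) = 5.45×10⁻³/(1.26×10⁻⁴ × 1.14) = 37.9 m/s
Around a low, centrifugal force acts outward with Coriolis, so pressure-gradient force balances both:
(1/ρ)|∂P/∂n| = fV + V²/R  →  V² + fR·V − fR·V_g = 0
With fR = 1.26×10⁻⁴ × 1230×10³ m = 155 m/s:
V = [−fR + √((fR)² + 4 fR V_g)]/2 = [−155 + √(155² + 4×155×37.9)]/2 = 31.5 m/s
Subgeostrophic (V < V_g = 37.9 m/s), as expected around a low.

31.5 m/s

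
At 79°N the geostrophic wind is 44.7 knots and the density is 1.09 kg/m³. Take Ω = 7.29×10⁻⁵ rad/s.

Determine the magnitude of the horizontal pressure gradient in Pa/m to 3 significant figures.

3.59×10⁻³ Pa/m

Coriolis parameter at 79°N:
f = 2Ω sin φ = 2 × 7.29×10⁻⁵ × sin 79° = 1.43×10⁻⁴ s⁻¹
Wind speed in SI: 44.7 knots = 23.0 m/s
Geostrophic balance rearranged: |∂P/∂n| = f ρ V_g
|∂P/∂n| = 1.43×10⁻⁴ × 1.09 × 23.0 = 3.59×10⁻³ Pa/m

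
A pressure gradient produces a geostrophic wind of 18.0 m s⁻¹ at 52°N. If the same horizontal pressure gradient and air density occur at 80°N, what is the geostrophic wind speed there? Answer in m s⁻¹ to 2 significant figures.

14 m s⁻¹

With the same pressure gradient and density, V_g ∝ 1/f ∝ 1/sin φ.
V₂ = V₁ · sin φ₁ / sin φ₂ = 18.0 × sin 52° / sin 80°
V₂ = 18.0 × 0.7880/0.9848 = 14 m s⁻¹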